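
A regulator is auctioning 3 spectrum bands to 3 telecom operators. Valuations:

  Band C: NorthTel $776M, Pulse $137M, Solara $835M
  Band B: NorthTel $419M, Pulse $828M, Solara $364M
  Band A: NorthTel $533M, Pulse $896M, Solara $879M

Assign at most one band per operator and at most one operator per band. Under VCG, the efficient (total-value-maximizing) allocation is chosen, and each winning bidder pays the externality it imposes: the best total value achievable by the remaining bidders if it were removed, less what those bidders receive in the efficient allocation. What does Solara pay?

Solara pays $68M.

Efficient allocation: NorthTel→Band C ($776M), Pulse→Band B ($828M), Solara→Band A ($879M); total welfare W = $2483M.
Solara receives Band A at value $879M, so the others get W − 879 = $1604M.
Without Solara: best allocation of the remaining 2 bidders over all 3 bands is NorthTel→Band C ($776M), Pulse→Band A ($896M), total $1672M.
VCG payment = (others' best without Solara) − (others' welfare with Solara) = 1672 − 1604 = $68M.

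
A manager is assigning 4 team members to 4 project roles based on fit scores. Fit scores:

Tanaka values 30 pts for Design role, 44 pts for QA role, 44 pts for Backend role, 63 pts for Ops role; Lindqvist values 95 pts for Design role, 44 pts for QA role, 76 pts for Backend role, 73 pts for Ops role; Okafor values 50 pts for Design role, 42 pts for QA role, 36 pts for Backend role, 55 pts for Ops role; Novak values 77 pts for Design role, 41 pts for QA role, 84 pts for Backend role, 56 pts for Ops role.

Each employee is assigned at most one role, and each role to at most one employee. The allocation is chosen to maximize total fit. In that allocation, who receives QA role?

Optimal: Tanaka→Ops role (63 pts), Lindqvist→Design role (95 pts), Okafor→QA role (42 pts), Novak→Backend role (84 pts) — total 63+95+42+84 = 284 pts.
Column-greedy (each role in turn goes to its best remaining employee) gives 278 pts, worse by 6.
Swapping Tanaka↔Novak (Tanaka→Backend role 44 pts, Novak→Ops role 56 pts) loses 47.
Checked against all permutations: 284 pts is optimal.
Okafor's own top role is Ops role (55 pts), but forcing Okafor→Ops role and reassigning the rest optimally gives only 278 pts — worse by 6.

Okafor receives QA role.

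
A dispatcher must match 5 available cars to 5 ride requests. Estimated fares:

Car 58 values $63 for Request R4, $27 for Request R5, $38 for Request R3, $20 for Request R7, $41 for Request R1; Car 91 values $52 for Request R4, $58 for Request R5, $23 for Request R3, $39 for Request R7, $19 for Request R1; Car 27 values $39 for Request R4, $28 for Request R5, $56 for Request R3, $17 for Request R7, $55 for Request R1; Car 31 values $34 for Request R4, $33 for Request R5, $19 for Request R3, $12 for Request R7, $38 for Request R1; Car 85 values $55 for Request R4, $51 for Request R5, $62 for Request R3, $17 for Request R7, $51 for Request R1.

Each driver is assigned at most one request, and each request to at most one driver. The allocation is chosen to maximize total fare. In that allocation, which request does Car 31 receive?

Car 31 receives Request R5.

Optimal: Car 58→Request R4 ($63), Car 91→Request R7 ($39), Car 27→Request R1 ($55), Car 31→Request R5 ($33), Car 85→Request R3 ($62) — total 63+39+55+33+62 = $252.
Row-greedy (each driver in turn takes its best remaining request) gives $232, worse by 20.
Swapping Car 27↔Car 85 (Car 27→Request R3 $56, Car 85→Request R1 $51) loses 10.
Car 31's own top request is Request R1 ($38), but forcing Car 31→Request R1 and reassigning the rest optimally gives only $247 — worse by 5.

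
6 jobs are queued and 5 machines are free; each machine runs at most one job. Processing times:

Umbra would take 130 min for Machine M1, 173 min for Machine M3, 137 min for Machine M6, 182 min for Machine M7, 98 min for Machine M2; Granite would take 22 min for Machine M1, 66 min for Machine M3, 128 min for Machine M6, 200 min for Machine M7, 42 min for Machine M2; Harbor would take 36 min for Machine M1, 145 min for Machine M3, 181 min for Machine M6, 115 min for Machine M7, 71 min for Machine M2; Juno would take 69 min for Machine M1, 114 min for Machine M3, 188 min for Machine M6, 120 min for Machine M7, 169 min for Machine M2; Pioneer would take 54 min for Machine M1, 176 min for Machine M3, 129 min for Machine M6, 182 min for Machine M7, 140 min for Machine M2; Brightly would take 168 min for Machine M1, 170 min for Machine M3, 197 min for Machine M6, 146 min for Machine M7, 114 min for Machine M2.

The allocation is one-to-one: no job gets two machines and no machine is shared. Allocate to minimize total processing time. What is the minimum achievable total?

Optimal: Pioneer→Machine M1 (54 min), Granite→Machine M3 (66 min), Umbra→Machine M6 (137 min), Juno→Machine M7 (120 min), Harbor→Machine M2 (71 min) — total 54+66+137+120+71 = 448 min.
Min-entry greedy (repeatedly take the single cheapest remaining cell) gives 482 min, worse by 34.
Next-best assignment: Harbor→Machine M1, Granite→Machine M3, Pioneer→Machine M6, Juno→Machine M7, Umbra→Machine M2 = 449 min.
Swapping Harbor↔Umbra (Harbor→Machine M6 181 min, Umbra→Machine M2 98 min) adds 71.
Checked against all permutations: 448 min is optimal.

Min total: 448 min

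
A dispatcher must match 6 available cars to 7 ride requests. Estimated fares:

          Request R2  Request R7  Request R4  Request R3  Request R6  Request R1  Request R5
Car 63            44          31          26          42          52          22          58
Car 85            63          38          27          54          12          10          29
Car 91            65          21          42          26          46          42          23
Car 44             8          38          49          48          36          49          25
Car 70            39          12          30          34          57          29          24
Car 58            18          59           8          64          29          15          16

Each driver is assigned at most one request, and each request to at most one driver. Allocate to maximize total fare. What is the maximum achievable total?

Maximum total: $342

Optimal: Car 63→Request R5 ($58), Car 85→Request R3 ($54), Car 91→Request R2 ($65), Car 44→Request R4 ($49), Car 70→Request R6 ($57), Car 58→Request R7 ($59) — total 58+54+65+49+57+59 = $342.
Row-greedy (each driver in turn takes its best remaining request) gives $309, worse by 33.
Swapping Car 85↔Car 91 (Car 85→Request R2 $63, Car 91→Request R3 $26) loses 30.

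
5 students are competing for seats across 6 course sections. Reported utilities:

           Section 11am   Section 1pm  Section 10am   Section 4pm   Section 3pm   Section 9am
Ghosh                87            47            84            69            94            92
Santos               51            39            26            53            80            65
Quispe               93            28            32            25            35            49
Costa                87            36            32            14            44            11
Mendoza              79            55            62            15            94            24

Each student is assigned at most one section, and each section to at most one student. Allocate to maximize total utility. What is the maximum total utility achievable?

Optimal: Ghosh→Section 10am (84 points), Santos→Section 9am (65 points), Quispe→Section 11am (93 points), Costa→Section 1pm (36 points), Mendoza→Section 3pm (94 points) — total 84+65+93+36+94 = 372 points.
Max-entry greedy (repeatedly take the single best remaining cell) gives 350 points, worse by 22.
Next-best assignment: Ghosh→Section 9am, Santos→Section 4pm, Quispe→Section 11am, Costa→Section 1pm, Mendoza→Section 3pm = 368 points.

Maximum total: 372 points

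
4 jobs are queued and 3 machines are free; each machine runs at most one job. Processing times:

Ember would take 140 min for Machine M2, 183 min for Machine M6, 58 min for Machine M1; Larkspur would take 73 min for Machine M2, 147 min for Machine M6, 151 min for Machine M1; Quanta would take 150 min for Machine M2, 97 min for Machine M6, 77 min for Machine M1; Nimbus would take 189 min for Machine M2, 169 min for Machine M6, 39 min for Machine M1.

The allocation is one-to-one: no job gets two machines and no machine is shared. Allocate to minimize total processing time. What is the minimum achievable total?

Minimum total: 209 min

This is a one-to-one assignment (minimum-cost bipartite matching).
Optimal: Larkspur→Machine M2 (73 min), Quanta→Machine M6 (97 min), Nimbus→Machine M1 (39 min) — total 73+97+39 = 209 min.
Row-greedy (each job in turn takes its cheapest remaining machine) gives 228 min, worse by 19.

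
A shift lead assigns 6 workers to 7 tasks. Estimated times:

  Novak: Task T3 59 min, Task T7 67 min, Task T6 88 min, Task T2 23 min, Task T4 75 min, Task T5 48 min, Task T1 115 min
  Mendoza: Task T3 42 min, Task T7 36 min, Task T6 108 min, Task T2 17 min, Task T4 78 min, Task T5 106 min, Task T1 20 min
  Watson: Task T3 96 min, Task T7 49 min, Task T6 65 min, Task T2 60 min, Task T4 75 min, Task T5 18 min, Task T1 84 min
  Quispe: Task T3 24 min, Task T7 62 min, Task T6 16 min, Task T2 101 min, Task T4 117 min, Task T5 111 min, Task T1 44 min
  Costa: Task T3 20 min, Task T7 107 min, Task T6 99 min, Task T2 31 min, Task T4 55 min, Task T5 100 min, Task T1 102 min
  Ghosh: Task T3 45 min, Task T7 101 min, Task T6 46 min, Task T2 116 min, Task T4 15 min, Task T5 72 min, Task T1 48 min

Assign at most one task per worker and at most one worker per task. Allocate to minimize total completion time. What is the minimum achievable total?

This is the linear assignment problem.
Optimal: Novak→Task T2 (23 min), Mendoza→Task T1 (20 min), Watson→Task T5 (18 min), Quispe→Task T6 (16 min), Costa→Task T3 (20 min), Ghosh→Task T4 (15 min) — total 23+20+18+16+20+15 = 112 min.
Min-entry greedy (repeatedly take the single cheapest remaining cell) gives 153 min, worse by 41.
Next-best assignment: Novak→Task T2, Mendoza→Task T7, Watson→Task T5, Quispe→Task T6, Costa→Task T3, Ghosh→Task T4 = 128 min.
Swapping Costa↔Watson (Costa→Task T5 100 min, Watson→Task T3 96 min) adds 158.

Min total: 112 min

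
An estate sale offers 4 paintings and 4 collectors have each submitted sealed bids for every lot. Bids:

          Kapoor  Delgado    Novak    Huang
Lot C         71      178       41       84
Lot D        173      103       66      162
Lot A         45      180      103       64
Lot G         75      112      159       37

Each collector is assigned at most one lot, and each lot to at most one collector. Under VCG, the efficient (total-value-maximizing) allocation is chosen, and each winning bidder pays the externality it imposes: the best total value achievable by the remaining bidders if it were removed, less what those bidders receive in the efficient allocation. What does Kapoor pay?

Kapoor pays $78.

Efficient allocation: Kapoor→Lot D ($173), Delgado→Lot A ($180), Novak→Lot G ($159), Huang→Lot C ($84); total welfare W = $596.
Kapoor receives Lot D at value $173, so the others get W − 173 = $423.
Without Kapoor: best allocation of the remaining 3 bidders over all 4 lots is Delgado→Lot A ($180), Novak→Lot G ($159), Huang→Lot D ($162), total $501.
VCG payment = (others' best without Kapoor) − (others' welfare with Kapoor) = 501 − 423 = $78.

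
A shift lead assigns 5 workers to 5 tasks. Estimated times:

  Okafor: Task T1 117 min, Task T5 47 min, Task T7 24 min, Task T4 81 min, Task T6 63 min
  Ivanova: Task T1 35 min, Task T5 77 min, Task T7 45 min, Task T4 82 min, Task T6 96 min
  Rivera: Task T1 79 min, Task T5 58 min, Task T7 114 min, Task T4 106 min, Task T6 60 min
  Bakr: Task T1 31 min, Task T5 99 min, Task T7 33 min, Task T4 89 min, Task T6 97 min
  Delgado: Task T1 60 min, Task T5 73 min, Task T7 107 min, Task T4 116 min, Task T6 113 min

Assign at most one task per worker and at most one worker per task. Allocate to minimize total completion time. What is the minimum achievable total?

This is the linear assignment problem.
Optimal: Okafor→Task T7 (24 min), Ivanova→Task T4 (82 min), Rivera→Task T6 (60 min), Bakr→Task T1 (31 min), Delgado→Task T5 (73 min) — total 24+82+60+31+73 = 270 min.
Row-greedy (each worker in turn takes its cheapest remaining task) gives 319 min, worse by 49.

Min total: 270 min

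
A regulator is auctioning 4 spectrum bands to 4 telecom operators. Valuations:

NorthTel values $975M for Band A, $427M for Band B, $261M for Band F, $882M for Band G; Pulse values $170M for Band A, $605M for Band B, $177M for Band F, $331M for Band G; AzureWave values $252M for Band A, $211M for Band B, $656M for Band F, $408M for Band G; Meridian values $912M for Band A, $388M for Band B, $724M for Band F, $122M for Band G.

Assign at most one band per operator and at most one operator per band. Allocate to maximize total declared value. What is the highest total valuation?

Max total: $3055M

Optimal: NorthTel→Band G ($882M), Pulse→Band B ($605M), AzureWave→Band F ($656M), Meridian→Band A ($912M) — total 882+605+656+912 = $3055M.
Column-greedy (each band in turn goes to its best remaining operator) gives $2712M, worse by 343.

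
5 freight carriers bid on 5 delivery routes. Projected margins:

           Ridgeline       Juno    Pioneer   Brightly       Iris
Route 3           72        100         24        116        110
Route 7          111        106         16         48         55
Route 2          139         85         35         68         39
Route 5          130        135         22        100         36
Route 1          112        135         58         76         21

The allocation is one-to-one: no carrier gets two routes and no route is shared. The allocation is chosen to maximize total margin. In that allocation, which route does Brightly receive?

Brightly receives Route 5.

Treat this as an assignment problem: match each carrier to one route.
Optimal: Ridgeline→Route 2 ($139k), Juno→Route 7 ($106k), Pioneer→Route 1 ($58k), Brightly→Route 5 ($100k), Iris→Route 3 ($110k) — total 139+106+58+100+110 = $513k.
Row-greedy (each carrier in turn takes its best remaining route) gives $503k, worse by 10.
Next-best assignment: Ridgeline→Route 2, Juno→Route 5, Pioneer→Route 1, Brightly→Route 3, Iris→Route 7 = $503k.
Brightly's own top route is Route 3 ($116k), but forcing Brightly→Route 3 and reassigning the rest optimally gives only $503k — worse by 10.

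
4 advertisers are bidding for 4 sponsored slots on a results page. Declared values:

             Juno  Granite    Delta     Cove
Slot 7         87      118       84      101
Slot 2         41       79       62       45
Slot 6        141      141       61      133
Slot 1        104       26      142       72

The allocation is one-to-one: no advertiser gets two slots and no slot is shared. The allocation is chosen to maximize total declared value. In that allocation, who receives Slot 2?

This is a one-to-one assignment (maximum-weight bipartite matching).
Optimal: Juno→Slot 6 ($141), Granite→Slot 2 ($79), Delta→Slot 1 ($142), Cove→Slot 7 ($101) — total 141+79+142+101 = $463.
Column-greedy (each slot in turn goes to its best remaining advertiser) gives $393, worse by 70.
Granite's own top slot is Slot 6 ($141), but forcing Granite→Slot 6 and reassigning the rest optimally gives only $425 — worse by 38.

Granite receives Slot 2.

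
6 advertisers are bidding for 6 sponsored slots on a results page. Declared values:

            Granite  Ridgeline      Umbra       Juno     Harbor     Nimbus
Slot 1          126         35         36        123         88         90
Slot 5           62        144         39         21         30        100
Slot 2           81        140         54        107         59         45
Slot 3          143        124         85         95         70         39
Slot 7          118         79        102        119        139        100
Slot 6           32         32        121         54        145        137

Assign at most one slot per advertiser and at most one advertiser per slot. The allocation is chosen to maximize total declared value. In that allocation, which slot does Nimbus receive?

Optimal: Granite→Slot 3 ($143), Ridgeline→Slot 2 ($140), Umbra→Slot 6 ($121), Juno→Slot 1 ($123), Harbor→Slot 7 ($139), Nimbus→Slot 5 ($100) — total 143+140+121+123+139+100 = $766.
Max-entry greedy (repeatedly take the single best remaining cell) gives $702, worse by 64.
No other one-to-one assignment exceeds $766.
Nimbus's own top slot is Slot 6 ($137), but forcing Nimbus→Slot 6 and reassigning the rest optimally gives only $740 — worse by 26.

Nimbus receives Slot 5.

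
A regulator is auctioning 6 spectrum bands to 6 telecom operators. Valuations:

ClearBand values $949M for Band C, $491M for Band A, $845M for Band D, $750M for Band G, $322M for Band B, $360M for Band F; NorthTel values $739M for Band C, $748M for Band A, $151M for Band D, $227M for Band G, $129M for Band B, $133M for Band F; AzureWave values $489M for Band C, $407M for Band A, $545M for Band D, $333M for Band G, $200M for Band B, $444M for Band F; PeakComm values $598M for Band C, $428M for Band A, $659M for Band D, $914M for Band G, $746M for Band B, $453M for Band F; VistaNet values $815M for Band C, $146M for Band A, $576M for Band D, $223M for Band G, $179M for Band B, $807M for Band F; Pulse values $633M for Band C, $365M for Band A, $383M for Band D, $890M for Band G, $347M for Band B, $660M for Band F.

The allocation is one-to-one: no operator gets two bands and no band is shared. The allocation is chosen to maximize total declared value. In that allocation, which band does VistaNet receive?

Treat this as an assignment problem: match each operator to one band.
Optimal: ClearBand→Band C ($949M), NorthTel→Band A ($748M), AzureWave→Band D ($545M), PeakComm→Band B ($746M), VistaNet→Band F ($807M), Pulse→Band G ($890M) — total 949+748+545+746+807+890 = $4685M.
Column-greedy (each band in turn goes to its best remaining operator) gives $4253M, worse by 432.
VistaNet's own top band is Band C ($815M), but forcing VistaNet→Band C and reassigning the rest optimally gives only $4488M — worse by 197.

VistaNet receives Band F.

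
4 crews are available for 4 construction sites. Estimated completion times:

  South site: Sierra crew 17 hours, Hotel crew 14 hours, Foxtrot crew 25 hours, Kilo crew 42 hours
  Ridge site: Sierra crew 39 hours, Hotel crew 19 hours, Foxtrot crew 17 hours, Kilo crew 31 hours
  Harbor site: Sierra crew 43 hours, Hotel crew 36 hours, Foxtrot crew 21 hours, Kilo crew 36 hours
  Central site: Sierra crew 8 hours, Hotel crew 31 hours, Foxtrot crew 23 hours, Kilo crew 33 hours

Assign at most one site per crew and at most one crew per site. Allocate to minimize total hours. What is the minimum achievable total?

This is the linear assignment problem.
Optimal: Sierra crew→Central site (8 hours), Hotel crew→South site (14 hours), Foxtrot crew→Harbor site (21 hours), Kilo crew→Ridge site (31 hours) — total 8+14+21+31 = 74 hours.
Row-greedy (each crew in turn takes its cheapest remaining site) gives 75 hours, worse by 1.
Every other assignment is strictly worse.

Minimum total: 74 hours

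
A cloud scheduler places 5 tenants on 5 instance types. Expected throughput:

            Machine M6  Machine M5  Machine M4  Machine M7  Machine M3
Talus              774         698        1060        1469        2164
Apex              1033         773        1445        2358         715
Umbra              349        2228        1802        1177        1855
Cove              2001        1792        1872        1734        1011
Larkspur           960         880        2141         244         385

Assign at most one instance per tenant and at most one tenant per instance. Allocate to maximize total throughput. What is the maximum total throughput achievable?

Maximum total: 10892 ops/s

This is the linear assignment problem.
Optimal: Talus→Machine M3 (2164 ops/s), Apex→Machine M7 (2358 ops/s), Umbra→Machine M5 (2228 ops/s), Cove→Machine M6 (2001 ops/s), Larkspur→Machine M4 (2141 ops/s) — total 2164+2358+2228+2001+2141 = 10892 ops/s.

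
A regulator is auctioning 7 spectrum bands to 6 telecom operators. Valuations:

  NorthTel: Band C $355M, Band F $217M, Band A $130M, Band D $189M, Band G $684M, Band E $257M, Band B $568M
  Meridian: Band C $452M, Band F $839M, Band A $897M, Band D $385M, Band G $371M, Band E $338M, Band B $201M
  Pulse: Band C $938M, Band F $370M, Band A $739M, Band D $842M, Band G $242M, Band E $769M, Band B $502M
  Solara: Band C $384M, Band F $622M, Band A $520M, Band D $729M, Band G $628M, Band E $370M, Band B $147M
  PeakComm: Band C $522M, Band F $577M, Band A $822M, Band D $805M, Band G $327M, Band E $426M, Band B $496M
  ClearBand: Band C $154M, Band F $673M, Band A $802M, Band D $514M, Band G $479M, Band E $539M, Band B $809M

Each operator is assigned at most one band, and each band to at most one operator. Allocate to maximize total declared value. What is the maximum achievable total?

Optimal: NorthTel→Band G ($684M), Meridian→Band F ($839M), Pulse→Band C ($938M), Solara→Band D ($729M), PeakComm→Band A ($822M), ClearBand→Band B ($809M) — total 684+839+938+729+822+809 = $4821M.
Column-greedy (each band in turn goes to its best remaining operator) gives $4551M, worse by 270.
Checked against all permutations: $4821M is optimal.

Max total: $4821M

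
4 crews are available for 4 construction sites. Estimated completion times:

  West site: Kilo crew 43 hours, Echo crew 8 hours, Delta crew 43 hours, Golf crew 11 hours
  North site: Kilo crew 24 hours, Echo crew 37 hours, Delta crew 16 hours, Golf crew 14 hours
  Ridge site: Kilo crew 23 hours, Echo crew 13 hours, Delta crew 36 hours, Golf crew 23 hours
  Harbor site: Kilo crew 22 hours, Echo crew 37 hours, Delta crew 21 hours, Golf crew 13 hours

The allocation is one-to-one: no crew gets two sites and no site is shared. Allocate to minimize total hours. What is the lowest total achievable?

Optimal: Kilo crew→Ridge site (23 hours), Echo crew→West site (8 hours), Delta crew→North site (16 hours), Golf crew→Harbor site (13 hours) — total 23+8+16+13 = 60 hours.
Row-greedy (each crew in turn takes its cheapest remaining site) gives 69 hours, worse by 9.
Next-best assignment: Kilo crew→Harbor site, Echo crew→Ridge site, Delta crew→North site, Golf crew→West site = 62 hours.
Swapping Delta crew↔Kilo crew (Delta crew→Ridge site 36 hours, Kilo crew→North site 24 hours) adds 21.

Min total: 60 hours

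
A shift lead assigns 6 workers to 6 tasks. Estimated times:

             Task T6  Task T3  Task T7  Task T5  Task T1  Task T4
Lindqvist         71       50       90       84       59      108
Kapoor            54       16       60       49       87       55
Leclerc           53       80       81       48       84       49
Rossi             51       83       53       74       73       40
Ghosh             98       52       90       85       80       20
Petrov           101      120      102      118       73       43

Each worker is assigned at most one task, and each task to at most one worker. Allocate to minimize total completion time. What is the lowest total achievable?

Optimal: Lindqvist→Task T6 (71 min), Kapoor→Task T3 (16 min), Leclerc→Task T5 (48 min), Rossi→Task T7 (53 min), Ghosh→Task T4 (20 min), Petrov→Task T1 (73 min) — total 71+16+48+53+20+73 = 281 min.
Min-entry greedy (repeatedly take the single cheapest remaining cell) gives 296 min, worse by 15.
No other one-to-one assignment undercuts 281 min.

Min total: 281 min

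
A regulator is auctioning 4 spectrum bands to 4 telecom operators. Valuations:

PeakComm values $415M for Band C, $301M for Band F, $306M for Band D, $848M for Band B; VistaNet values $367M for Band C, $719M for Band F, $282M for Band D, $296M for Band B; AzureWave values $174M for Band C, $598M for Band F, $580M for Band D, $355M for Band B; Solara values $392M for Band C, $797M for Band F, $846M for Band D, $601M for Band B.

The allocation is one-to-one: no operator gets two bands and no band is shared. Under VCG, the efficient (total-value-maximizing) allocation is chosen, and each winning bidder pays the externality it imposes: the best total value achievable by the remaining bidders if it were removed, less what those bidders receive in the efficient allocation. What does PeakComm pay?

Efficient allocation: PeakComm→Band B ($848M), VistaNet→Band C ($367M), AzureWave→Band F ($598M), Solara→Band D ($846M); total welfare W = $2659M.
PeakComm receives Band B at value $848M, so the others get W − 848 = $1811M.
Without PeakComm: best allocation of the remaining 3 bidders over all 4 bands is VistaNet→Band F ($719M), AzureWave→Band B ($355M), Solara→Band D ($846M), total $1920M.
VCG payment = (others' best without PeakComm) − (others' welfare with PeakComm) = 1920 − 1811 = $109M.

PeakComm pays $109M.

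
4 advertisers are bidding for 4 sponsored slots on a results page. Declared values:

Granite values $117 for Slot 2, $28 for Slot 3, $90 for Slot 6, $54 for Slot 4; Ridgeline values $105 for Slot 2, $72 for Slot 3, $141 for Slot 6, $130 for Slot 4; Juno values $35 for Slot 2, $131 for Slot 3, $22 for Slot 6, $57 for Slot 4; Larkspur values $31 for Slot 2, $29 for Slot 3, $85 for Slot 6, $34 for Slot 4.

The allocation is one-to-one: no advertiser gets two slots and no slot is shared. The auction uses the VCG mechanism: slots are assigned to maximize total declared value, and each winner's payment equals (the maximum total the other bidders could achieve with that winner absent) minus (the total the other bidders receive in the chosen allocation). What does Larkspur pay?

Larkspur pays $11.

Efficient allocation: Granite→Slot 2 ($117), Ridgeline→Slot 4 ($130), Juno→Slot 3 ($131), Larkspur→Slot 6 ($85); total welfare W = $463.
Larkspur receives Slot 6 at value $85, so the others get W − 85 = $378.
Without Larkspur: best allocation of the remaining 3 bidders over all 4 slots is Granite→Slot 2 ($117), Ridgeline→Slot 6 ($141), Juno→Slot 3 ($131), total $389.
VCG payment = (others' best without Larkspur) − (others' welfare with Larkspur) = 389 − 378 = $11.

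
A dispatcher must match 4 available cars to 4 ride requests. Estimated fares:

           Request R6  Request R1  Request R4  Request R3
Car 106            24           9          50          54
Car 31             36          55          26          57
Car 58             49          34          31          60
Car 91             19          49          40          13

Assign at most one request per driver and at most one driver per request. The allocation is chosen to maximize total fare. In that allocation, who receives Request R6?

Car 58 receives Request R6.

Optimal: Car 106→Request R4 ($50), Car 31→Request R3 ($57), Car 58→Request R6 ($49), Car 91→Request R1 ($49) — total 50+57+49+49 = $205.
Column-greedy (each request in turn goes to its best remaining driver) gives $167, worse by 38.
Swapping Car 31↔Car 58 (Car 31→Request R6 $36, Car 58→Request R3 $60) loses 10.
Car 58's own top request is Request R3 ($60), but forcing Car 58→Request R3 and reassigning the rest optimally gives only $195 — worse by 10.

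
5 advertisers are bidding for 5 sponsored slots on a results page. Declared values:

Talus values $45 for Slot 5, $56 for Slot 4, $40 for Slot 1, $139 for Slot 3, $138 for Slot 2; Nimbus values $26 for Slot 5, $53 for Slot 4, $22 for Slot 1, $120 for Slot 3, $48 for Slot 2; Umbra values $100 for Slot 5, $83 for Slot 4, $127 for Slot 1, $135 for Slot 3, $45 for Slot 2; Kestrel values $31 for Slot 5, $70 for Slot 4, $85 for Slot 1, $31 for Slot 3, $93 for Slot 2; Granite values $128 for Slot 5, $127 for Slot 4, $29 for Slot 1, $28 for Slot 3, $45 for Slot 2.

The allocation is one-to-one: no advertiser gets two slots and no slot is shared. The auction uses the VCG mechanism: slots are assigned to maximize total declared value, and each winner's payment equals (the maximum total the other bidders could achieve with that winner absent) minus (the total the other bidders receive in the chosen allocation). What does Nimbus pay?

Nimbus pays $24.

Efficient allocation: Talus→Slot 2 ($138), Nimbus→Slot 3 ($120), Umbra→Slot 1 ($127), Kestrel→Slot 4 ($70), Granite→Slot 5 ($128); total welfare W = $583.
Nimbus receives Slot 3 at value $120, so the others get W − 120 = $463.
Without Nimbus: best allocation of the remaining 4 bidders over all 5 slots is Talus→Slot 3 ($139), Umbra→Slot 1 ($127), Kestrel→Slot 2 ($93), Granite→Slot 5 ($128), total $487.
VCG payment = (others' best without Nimbus) − (others' welfare with Nimbus) = 487 − 463 = $24.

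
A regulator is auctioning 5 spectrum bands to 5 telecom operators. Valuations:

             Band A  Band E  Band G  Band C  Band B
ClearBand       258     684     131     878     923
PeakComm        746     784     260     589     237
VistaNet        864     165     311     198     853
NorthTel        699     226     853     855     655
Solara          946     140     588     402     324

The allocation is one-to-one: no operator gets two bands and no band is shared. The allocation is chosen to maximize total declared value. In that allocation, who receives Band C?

ClearBand receives Band C.

Optimal: ClearBand→Band C ($878M), PeakComm→Band E ($784M), VistaNet→Band B ($853M), NorthTel→Band G ($853M), Solara→Band A ($946M) — total 878+784+853+853+946 = $4314M.
Max-entry greedy (repeatedly take the single best remaining cell) gives $3819M, worse by 495.
ClearBand's own top band is Band B ($923M), but forcing ClearBand→Band B and reassigning the rest optimally gives only $4014M — worse by 300.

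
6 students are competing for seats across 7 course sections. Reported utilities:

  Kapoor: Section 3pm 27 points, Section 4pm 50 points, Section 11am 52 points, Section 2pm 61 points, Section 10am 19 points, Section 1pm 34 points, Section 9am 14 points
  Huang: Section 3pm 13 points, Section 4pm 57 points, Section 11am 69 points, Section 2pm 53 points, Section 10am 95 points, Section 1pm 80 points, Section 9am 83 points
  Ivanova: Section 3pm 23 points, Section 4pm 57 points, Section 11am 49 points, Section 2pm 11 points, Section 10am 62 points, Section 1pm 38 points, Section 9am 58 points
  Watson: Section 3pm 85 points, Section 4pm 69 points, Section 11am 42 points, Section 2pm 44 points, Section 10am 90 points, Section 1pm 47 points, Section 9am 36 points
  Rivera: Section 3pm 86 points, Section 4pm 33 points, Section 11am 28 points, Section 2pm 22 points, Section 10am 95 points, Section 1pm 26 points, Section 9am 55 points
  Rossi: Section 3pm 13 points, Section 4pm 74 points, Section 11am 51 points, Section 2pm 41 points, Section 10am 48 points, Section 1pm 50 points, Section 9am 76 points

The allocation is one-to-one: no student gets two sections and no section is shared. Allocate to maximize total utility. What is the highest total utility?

Optimal: Kapoor→Section 2pm (61 points), Huang→Section 1pm (80 points), Ivanova→Section 4pm (57 points), Watson→Section 3pm (85 points), Rivera→Section 10am (95 points), Rossi→Section 9am (76 points) — total 61+80+57+85+95+76 = 454 points.
Column-greedy (each section in turn goes to its best remaining student) gives 418 points, worse by 36.
Swapping Kapoor↔Ivanova (Kapoor→Section 4pm 50 points, Ivanova→Section 2pm 11 points) loses 57.

Max total: 454 points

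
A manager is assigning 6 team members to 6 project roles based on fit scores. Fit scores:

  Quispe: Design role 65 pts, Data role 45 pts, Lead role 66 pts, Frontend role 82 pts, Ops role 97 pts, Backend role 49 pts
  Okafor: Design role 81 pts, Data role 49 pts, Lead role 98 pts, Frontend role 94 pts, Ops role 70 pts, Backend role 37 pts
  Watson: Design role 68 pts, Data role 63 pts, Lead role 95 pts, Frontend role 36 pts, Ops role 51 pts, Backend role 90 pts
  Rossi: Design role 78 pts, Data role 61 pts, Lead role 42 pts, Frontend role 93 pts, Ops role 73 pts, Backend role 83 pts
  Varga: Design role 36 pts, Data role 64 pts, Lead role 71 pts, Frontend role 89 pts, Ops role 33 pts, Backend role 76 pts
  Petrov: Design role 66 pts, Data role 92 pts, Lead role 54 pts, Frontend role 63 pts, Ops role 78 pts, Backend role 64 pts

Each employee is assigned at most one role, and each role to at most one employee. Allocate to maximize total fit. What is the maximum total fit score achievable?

Optimal: Quispe→Ops role (97 pts), Okafor→Lead role (98 pts), Watson→Backend role (90 pts), Rossi→Design role (78 pts), Varga→Frontend role (89 pts), Petrov→Data role (92 pts) — total 97+98+90+78+89+92 = 544 pts.
Column-greedy (each role in turn goes to its best remaining employee) gives 534 pts, worse by 10.
Swapping Watson↔Varga (Watson→Frontend role 36 pts, Varga→Backend role 76 pts) loses 67.
Checked against all permutations: 544 pts is optimal.

Maximum total: 544 pts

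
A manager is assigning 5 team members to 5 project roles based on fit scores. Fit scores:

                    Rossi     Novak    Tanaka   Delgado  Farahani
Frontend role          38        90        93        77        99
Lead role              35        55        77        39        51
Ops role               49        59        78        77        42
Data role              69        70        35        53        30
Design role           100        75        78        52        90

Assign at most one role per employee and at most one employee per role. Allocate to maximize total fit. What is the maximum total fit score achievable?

Maximum total: 423 pts

Optimal: Rossi→Design role (100 pts), Novak→Data role (70 pts), Tanaka→Lead role (77 pts), Delgado→Ops role (77 pts), Farahani→Frontend role (99 pts) — total 100+70+77+77+99 = 423 pts.
Next-best assignment: Rossi→Data role, Novak→Frontend role, Tanaka→Lead role, Delgado→Ops role, Farahani→Design role = 403 pts.
No other one-to-one assignment exceeds 423 pts.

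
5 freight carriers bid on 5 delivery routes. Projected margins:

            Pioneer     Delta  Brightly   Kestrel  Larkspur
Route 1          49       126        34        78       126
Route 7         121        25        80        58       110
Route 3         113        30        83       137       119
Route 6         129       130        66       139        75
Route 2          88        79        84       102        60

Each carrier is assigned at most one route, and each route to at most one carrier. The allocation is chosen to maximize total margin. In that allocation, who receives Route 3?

Kestrel receives Route 3.

Optimal: Pioneer→Route 7 ($121k), Delta→Route 6 ($130k), Brightly→Route 2 ($84k), Kestrel→Route 3 ($137k), Larkspur→Route 1 ($126k) — total 121+130+84+137+126 = $598k.
Column-greedy (each route in turn goes to its best remaining carrier) gives $543k, worse by 55.
Next-best assignment: Pioneer→Route 7, Delta→Route 1, Brightly→Route 2, Kestrel→Route 6, Larkspur→Route 3 = $589k.
Swapping Brightly↔Delta (Brightly→Route 6 $66k, Delta→Route 2 $79k) loses 69.
Kestrel's own top route is Route 6 ($139k), but forcing Kestrel→Route 6 and reassigning the rest optimally gives only $589k — worse by 9.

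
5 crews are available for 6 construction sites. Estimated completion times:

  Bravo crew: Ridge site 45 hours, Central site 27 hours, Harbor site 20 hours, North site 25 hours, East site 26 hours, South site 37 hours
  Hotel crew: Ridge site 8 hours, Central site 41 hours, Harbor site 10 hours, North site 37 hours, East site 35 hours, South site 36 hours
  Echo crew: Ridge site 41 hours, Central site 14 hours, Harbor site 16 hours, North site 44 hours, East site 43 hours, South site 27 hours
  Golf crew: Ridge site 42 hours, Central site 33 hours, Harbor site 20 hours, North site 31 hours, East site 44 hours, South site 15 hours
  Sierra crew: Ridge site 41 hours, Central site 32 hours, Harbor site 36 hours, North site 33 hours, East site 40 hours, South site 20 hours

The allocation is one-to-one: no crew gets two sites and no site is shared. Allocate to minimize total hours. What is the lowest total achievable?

Min total: 87 hours

This is a one-to-one assignment (minimum-cost bipartite matching).
Optimal: Bravo crew→North site (25 hours), Hotel crew→Ridge site (8 hours), Echo crew→Central site (14 hours), Golf crew→Harbor site (20 hours), Sierra crew→South site (20 hours) — total 25+8+14+20+20 = 87 hours.
Min-entry greedy (repeatedly take the single cheapest remaining cell) gives 90 hours, worse by 3.
Checked against all permutations: 87 hours is optimal.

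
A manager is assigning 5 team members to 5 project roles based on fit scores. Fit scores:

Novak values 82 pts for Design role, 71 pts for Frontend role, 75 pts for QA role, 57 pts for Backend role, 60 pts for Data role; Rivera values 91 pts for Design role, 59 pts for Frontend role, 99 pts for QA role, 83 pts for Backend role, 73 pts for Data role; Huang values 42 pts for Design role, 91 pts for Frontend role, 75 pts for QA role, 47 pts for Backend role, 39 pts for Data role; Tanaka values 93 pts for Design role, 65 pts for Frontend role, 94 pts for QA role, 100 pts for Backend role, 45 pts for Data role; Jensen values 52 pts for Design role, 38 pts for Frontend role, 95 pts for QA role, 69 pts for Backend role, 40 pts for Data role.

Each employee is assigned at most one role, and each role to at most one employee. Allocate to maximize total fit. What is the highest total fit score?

Treat this as an assignment problem: match each employee to one role.
Optimal: Novak→Design role (82 pts), Rivera→Data role (73 pts), Huang→Frontend role (91 pts), Tanaka→Backend role (100 pts), Jensen→QA role (95 pts) — total 82+73+91+100+95 = 441 pts.
Row-greedy (each employee in turn takes its best remaining role) gives 412 pts, worse by 29.
Swapping Rivera↔Huang (Rivera→Frontend role 59 pts, Huang→Data role 39 pts) loses 66.

Max total: 441 pts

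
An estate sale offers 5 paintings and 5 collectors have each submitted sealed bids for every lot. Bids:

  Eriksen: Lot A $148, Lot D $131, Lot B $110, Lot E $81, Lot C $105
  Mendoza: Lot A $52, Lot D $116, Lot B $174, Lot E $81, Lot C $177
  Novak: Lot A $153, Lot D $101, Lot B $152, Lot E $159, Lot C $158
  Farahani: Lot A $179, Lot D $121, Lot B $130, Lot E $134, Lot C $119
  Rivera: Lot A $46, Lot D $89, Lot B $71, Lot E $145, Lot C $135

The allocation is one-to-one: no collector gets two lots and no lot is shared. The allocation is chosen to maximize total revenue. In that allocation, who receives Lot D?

Eriksen receives Lot D.

This is the linear assignment problem.
Optimal: Eriksen→Lot D ($131), Mendoza→Lot B ($174), Novak→Lot C ($158), Farahani→Lot A ($179), Rivera→Lot E ($145) — total 131+174+158+179+145 = $787.
Max-entry greedy (repeatedly take the single best remaining cell) gives $717, worse by 70.
Next-best assignment: Eriksen→Lot D, Mendoza→Lot C, Novak→Lot B, Farahani→Lot A, Rivera→Lot E = $784.
Swapping Farahani↔Mendoza (Farahani→Lot B $130, Mendoza→Lot A $52) loses 171.
Every other assignment is strictly worse.
Eriksen's own top lot is Lot A ($148), but forcing Eriksen→Lot A and reassigning the rest optimally gives only $746 — worse by 41.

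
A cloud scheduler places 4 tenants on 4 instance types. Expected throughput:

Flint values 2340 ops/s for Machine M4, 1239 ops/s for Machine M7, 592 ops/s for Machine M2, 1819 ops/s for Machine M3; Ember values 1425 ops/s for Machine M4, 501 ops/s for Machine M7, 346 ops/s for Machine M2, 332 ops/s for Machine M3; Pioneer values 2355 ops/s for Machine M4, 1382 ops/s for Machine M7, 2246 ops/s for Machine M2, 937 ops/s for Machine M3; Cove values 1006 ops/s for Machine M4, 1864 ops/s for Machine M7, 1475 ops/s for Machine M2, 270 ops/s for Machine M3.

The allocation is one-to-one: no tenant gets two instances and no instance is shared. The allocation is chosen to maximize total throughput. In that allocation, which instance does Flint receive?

Flint receives Machine M3.

This is a one-to-one assignment (maximum-weight bipartite matching).
Optimal: Flint→Machine M3 (1819 ops/s), Ember→Machine M4 (1425 ops/s), Pioneer→Machine M2 (2246 ops/s), Cove→Machine M7 (1864 ops/s) — total 1819+1425+2246+1864 = 7354 ops/s.
Row-greedy (each tenant in turn takes its best remaining instance) gives 5357 ops/s, worse by 1997.
Flint's own top instance is Machine M4 (2340 ops/s), but forcing Flint→Machine M4 and reassigning the rest optimally gives only 6782 ops/s — worse by 572.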